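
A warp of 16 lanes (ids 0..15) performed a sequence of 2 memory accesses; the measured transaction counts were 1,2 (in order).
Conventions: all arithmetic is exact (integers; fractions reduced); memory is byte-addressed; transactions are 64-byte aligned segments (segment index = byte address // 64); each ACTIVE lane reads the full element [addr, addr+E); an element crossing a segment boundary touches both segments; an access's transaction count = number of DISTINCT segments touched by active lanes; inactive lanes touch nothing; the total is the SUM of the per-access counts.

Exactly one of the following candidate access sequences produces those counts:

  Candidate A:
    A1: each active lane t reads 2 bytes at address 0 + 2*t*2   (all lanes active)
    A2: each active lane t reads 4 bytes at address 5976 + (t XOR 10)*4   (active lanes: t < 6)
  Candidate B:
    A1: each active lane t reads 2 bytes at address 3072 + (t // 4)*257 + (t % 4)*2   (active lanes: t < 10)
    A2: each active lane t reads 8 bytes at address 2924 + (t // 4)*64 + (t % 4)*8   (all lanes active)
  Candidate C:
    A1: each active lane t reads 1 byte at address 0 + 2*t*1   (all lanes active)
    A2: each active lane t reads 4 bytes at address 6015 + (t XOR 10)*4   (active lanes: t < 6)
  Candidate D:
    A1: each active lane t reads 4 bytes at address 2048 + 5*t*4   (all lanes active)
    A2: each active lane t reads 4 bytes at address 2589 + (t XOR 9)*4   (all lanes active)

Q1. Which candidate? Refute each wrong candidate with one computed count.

B: A1 gives 3 transactions, not 1
C: A2 gives 1 transaction, not 2
D: A1 gives 5 transactions, not 1
A: all counts match (1,2)

Answer: A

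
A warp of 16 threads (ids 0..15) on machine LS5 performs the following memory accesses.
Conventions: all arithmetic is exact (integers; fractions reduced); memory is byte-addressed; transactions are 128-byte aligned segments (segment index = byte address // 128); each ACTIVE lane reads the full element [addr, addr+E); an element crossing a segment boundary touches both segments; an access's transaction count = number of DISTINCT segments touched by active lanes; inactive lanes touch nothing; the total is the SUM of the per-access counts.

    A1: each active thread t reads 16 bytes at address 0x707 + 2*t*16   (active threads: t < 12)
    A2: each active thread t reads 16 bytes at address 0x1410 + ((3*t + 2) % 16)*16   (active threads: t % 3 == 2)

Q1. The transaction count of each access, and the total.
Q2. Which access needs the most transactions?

A1: 3 transactions
A2: 2 transactions

Answer: 3,2; total 5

Answer: A1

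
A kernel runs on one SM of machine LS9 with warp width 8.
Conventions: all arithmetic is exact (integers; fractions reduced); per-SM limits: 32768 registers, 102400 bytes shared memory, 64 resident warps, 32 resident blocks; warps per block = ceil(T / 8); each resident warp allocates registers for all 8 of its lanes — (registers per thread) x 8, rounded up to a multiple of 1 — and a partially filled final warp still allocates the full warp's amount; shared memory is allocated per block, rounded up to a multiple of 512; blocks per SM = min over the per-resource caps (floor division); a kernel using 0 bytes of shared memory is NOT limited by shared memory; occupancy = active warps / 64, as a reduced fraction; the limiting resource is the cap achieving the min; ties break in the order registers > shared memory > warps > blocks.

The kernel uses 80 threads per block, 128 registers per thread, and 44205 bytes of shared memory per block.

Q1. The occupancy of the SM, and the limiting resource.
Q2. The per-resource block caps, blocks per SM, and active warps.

Answer: occupancy 5/16, limited by shared memory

registers: 3 blocks
shared memory: 2 blocks
warps: 6 blocks
blocks: 32 blocks

Answer: 2 blocks, 20 active warps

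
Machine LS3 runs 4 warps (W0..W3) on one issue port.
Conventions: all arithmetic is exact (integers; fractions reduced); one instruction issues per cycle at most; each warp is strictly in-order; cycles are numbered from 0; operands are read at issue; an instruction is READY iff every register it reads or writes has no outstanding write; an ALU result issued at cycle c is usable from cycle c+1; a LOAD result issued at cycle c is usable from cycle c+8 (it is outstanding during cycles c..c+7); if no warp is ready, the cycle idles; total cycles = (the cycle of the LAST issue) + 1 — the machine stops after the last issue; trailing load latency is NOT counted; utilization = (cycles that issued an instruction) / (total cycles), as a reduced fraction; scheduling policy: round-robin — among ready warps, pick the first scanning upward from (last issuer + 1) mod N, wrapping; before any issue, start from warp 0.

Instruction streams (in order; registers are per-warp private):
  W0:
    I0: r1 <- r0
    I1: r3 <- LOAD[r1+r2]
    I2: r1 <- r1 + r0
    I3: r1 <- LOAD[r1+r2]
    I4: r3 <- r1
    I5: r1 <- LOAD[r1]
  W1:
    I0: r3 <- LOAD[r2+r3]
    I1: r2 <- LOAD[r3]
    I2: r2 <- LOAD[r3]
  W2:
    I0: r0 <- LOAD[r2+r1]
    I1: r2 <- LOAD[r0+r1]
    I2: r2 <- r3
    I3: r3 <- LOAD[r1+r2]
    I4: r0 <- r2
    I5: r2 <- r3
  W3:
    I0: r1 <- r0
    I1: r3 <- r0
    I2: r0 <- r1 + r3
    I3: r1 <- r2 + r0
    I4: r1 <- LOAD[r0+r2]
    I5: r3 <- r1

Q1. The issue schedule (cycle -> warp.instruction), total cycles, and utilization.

cycle 0: W0.I0
cycle 1: W1.I0
cycle 2: W2.I0
cycle 3: W3.I0
cycle 4: W0.I1
cycle 5: W3.I1
cycle 6: W0.I2
cycle 7: W3.I2
cycle 8: W0.I3
cycle 9: W1.I1
cycle 10: W2.I1
cycle 11: W3.I3
cycle 12: W3.I4
cycle 13: idle
cycle 14: idle
cycle 15: idle
cycle 16: W0.I4
cycle 17: W1.I2
cycle 18: W2.I2
cycle 19: W0.I5
cycle 20: W2.I3
cycle 21: W3.I5
cycle 22: W2.I4
cycle 23: idle
cycle 24: idle
cycle 25: idle
cycle 26: idle
cycle 27: idle
cycle 28: W2.I5

Answer: 29 cycles, utilization 21/29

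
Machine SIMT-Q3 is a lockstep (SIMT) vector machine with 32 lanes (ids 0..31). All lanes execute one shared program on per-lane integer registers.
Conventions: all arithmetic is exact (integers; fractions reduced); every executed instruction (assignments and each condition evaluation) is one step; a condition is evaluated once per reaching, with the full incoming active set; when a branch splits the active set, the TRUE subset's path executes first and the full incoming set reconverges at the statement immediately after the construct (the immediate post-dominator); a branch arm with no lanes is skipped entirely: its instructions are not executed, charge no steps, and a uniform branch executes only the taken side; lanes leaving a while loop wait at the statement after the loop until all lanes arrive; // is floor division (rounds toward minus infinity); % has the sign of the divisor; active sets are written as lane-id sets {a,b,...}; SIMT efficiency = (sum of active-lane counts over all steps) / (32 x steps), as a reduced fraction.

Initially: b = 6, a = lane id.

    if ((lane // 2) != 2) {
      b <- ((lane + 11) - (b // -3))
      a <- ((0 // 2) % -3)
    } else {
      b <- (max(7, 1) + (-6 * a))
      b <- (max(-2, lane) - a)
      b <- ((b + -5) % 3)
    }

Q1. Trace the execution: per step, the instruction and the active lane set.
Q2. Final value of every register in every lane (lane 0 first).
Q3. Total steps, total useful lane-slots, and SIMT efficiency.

step 0: eval ((lane // 2) != 2)      {0,1,2,3,4,5,6,7,8,9,10,11,12,13,14,15,16,17,18,19,20,21,22,23,24,25,26,27,28,29,30,31}
step 1: b <- ((lane + 11) - (b // -3)) {0,1,2,3,6,7,8,9,10,11,12,13,14,15,16,17,18,19,20,21,22,23,24,25,26,27,28,29,30,31}
step 2: a <- ((0 // 2) % -3)         {0,1,2,3,6,7,8,9,10,11,12,13,14,15,16,17,18,19,20,21,22,23,24,25,26,27,28,29,30,31}
step 3: b <- (max(7, 1) + (-6 * a))  {4,5}
step 4: b <- (max(-2, lane) - a)     {4,5}
step 5: b <- ((b + -5) % 3)          {4,5}

Answer: 6 steps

b: 13,14,15,16,1,1,19,20,21,22,23,24,25,26,27,28,29,30,31,32,33,34,35,36,37,38,39,40,41,42,43,44
a: 0,0,0,0,4,5,0,0,0,0,0,0,0,0,0,0,0,0,0,0,0,0,0,0,0,0,0,0,0,0,0,0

steps = 6; useful = 98; efficiency = 98/192 = 49/96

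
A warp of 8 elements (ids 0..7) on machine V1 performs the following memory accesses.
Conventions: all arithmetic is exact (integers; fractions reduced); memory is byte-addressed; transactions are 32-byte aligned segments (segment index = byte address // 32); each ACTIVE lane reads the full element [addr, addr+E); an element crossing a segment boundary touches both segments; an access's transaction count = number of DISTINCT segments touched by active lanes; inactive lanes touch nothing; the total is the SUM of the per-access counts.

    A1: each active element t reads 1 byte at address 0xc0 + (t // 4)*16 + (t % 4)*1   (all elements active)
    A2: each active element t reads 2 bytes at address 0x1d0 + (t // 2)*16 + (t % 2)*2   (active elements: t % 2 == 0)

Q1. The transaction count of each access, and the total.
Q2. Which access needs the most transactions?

A1: 1 transaction
A2: 3 transactions

Answer: 1,3; total 4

Answer: A2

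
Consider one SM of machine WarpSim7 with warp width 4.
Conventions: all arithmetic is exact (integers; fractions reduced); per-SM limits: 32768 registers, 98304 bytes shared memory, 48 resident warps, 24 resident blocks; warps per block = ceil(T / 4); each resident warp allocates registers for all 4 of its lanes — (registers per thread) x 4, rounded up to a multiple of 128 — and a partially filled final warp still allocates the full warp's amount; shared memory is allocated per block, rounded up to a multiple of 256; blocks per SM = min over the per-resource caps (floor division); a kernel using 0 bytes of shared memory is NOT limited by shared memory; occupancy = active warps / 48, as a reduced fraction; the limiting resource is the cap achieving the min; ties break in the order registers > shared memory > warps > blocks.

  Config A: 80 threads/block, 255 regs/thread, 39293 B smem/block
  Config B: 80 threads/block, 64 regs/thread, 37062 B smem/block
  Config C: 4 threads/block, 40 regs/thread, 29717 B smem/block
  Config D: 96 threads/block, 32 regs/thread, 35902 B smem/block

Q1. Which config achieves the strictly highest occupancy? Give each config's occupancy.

occupancies: A 5/12, B 5/6, C 1/16, D 1

Answer: D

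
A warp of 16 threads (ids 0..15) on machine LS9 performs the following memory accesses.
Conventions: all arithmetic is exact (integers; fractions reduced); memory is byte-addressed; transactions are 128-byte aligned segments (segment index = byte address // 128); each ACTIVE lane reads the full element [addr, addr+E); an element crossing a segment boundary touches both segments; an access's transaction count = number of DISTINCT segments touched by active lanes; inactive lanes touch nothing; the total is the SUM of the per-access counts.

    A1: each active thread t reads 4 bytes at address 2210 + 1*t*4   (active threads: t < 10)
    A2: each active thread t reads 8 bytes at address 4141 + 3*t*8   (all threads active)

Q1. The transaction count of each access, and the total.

A1: 1 transaction
A2: 4 transactions

Answer: 1,4; total 5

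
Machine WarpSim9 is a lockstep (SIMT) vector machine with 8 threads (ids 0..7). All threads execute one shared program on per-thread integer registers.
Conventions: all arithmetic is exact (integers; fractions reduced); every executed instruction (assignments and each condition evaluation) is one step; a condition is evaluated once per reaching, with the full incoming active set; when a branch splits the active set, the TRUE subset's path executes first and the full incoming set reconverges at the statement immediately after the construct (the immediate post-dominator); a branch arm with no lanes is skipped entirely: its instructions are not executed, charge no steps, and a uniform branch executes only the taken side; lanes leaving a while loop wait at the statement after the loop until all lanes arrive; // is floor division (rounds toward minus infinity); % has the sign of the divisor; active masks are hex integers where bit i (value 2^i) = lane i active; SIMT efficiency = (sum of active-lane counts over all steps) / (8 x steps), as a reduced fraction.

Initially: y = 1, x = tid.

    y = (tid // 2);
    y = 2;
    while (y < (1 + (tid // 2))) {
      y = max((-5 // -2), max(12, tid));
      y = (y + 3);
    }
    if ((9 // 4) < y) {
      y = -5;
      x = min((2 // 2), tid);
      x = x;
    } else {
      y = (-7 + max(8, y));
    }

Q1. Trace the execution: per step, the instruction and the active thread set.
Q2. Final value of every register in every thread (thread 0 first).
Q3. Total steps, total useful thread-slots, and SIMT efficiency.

step 0: y <- (tid // 2)              0xff
step 1: y <- 2                       0xff
step 2: eval (y < (1 + (tid // 2)))  0xff
step 3: y <- max((-5 // -2), max(12, tid)) 0xf0
step 4: y <- (y + 3)                 0xf0
step 5: eval (y < (1 + (tid // 2)))  0xf0
step 6: eval ((9 // 4) < y)          0xff
step 7: y <- -5                      0xf0
step 8: x <- min((2 // 2), tid)      0xf0
step 9: x <- x                       0xf0
step 10: y <- (-7 + max(8, y))        0x0f

Answer: 11 steps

y: 1,1,1,1,-5,-5,-5,-5
x: 0,1,2,3,1,1,1,1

steps = 11; useful = 60; efficiency = 60/88 = 15/22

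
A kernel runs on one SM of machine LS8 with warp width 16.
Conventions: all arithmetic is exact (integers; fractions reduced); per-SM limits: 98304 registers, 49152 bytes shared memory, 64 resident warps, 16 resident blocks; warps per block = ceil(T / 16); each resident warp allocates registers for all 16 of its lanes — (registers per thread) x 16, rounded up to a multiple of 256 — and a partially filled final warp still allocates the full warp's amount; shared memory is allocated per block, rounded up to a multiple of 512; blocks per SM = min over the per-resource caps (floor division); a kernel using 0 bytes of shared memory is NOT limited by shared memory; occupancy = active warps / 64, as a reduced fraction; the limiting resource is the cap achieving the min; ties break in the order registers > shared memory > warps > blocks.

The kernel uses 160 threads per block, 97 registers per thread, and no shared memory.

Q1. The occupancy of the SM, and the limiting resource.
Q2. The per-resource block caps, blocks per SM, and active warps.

Answer: occupancy 25/32, limited by registers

registers: 5 blocks
shared memory: no limit (kernel uses none)
warps: 6 blocks
blocks: 16 blocks

Answer: 5 blocks, 50 active warps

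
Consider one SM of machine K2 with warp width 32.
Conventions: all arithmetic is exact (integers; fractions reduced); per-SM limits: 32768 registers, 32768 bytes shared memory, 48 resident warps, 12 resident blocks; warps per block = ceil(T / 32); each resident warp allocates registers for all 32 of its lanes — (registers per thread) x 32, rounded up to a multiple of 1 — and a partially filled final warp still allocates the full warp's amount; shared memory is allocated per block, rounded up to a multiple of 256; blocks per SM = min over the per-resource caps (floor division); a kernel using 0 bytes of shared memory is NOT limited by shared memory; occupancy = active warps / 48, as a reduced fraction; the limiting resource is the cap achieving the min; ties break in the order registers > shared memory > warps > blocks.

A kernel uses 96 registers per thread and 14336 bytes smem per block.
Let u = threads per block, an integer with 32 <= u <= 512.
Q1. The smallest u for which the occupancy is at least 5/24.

Answer: u = 129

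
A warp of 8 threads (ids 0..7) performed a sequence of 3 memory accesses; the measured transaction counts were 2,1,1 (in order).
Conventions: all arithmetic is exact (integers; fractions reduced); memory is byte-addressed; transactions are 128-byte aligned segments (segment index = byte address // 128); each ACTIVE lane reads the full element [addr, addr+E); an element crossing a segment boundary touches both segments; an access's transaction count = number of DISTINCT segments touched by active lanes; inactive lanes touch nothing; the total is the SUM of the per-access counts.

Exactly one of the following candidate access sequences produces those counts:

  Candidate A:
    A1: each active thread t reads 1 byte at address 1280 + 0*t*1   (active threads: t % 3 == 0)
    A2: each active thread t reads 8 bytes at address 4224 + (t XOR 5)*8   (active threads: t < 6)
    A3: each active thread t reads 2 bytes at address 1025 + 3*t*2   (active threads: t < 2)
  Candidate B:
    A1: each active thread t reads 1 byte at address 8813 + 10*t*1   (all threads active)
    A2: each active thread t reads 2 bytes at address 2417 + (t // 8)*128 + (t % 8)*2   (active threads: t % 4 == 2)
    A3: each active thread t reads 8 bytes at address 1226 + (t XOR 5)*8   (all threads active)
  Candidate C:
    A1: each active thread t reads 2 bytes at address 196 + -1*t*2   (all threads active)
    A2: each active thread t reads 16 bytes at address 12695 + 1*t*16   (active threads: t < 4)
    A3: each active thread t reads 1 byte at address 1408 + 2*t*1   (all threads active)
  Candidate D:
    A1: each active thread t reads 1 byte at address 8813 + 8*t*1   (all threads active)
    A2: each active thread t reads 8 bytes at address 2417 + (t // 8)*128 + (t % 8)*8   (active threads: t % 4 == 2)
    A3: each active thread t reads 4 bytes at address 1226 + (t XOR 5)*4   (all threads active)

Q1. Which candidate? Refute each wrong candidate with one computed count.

A: A1 gives 1 transaction, not 2
B: A3 gives 2 transactions, not 1
C: A1 gives 1 transaction, not 2
D: all counts match (2,1,1)

Answer: D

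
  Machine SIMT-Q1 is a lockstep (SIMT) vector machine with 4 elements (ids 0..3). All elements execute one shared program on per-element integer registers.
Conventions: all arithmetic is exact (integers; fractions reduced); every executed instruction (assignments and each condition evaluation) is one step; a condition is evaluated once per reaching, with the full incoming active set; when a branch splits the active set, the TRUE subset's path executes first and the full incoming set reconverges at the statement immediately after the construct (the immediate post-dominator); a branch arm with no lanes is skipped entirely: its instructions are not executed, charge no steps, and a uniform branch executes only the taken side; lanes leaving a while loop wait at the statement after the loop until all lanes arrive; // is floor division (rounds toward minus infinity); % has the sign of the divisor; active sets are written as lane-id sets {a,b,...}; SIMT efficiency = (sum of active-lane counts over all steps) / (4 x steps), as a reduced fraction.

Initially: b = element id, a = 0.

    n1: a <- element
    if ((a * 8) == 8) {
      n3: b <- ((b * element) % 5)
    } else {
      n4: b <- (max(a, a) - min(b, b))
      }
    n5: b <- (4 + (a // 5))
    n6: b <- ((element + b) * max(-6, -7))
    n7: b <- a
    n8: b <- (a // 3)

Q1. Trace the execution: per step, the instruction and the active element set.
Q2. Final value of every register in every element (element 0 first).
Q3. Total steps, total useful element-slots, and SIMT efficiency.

step 0: a <- element                 {0,1,2,3}
step 1: eval ((a * 8) == 8)          {0,1,2,3}
step 2: b <- ((b * element) % 5)     {1}
step 3: b <- (max(a, a) - min(b, b)) {0,2,3}
step 4: b <- (4 + (a // 5))          {0,1,2,3}
step 5: b <- ((element + b) * max(-6, -7)) {0,1,2,3}
step 6: b <- a                       {0,1,2,3}
step 7: b <- (a // 3)                {0,1,2,3}

Answer: 8 steps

b: 0,0,0,1
a: 0,1,2,3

steps = 8; useful = 28; efficiency = 28/32 = 7/8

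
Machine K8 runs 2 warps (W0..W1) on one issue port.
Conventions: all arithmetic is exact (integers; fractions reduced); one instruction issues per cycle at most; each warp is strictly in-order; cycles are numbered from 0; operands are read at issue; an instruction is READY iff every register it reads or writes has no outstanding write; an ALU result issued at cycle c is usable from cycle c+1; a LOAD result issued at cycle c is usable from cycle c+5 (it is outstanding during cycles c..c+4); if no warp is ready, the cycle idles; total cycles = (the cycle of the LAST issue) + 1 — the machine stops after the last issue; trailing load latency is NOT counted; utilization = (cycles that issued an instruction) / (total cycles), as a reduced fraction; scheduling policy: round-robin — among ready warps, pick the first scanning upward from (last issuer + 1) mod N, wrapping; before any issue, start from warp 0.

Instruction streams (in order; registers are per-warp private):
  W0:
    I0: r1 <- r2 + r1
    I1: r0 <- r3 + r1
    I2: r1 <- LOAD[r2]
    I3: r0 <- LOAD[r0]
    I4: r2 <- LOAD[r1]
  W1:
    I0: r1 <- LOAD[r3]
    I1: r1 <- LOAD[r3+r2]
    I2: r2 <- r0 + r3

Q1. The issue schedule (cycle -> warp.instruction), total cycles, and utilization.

cycle 0: W0.I0
cycle 1: W1.I0
cycle 2: W0.I1
cycle 3: W0.I2
cycle 4: W0.I3
cycle 5: idle
cycle 6: W1.I1
cycle 7: W1.I2
cycle 8: W0.I4

Answer: 9 cycles, utilization 8/9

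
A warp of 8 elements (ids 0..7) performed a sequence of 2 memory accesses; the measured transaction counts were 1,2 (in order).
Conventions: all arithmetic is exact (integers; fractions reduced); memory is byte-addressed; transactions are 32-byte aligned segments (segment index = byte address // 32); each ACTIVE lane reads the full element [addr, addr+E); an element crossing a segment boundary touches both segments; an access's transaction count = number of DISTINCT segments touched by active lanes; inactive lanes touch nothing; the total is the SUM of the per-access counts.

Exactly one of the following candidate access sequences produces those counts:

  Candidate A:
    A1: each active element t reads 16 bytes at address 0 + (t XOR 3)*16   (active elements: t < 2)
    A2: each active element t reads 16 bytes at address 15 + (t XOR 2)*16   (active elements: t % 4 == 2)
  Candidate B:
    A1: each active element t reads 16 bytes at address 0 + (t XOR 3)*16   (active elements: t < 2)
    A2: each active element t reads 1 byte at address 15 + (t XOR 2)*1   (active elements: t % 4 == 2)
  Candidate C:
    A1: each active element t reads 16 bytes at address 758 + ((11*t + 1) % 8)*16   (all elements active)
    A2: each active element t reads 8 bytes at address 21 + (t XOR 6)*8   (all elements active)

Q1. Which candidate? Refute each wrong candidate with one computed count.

B: A2 gives 1 transaction, not 2
C: A1 gives 5 transactions, not 1
A: all counts match (1,2)

Answer: A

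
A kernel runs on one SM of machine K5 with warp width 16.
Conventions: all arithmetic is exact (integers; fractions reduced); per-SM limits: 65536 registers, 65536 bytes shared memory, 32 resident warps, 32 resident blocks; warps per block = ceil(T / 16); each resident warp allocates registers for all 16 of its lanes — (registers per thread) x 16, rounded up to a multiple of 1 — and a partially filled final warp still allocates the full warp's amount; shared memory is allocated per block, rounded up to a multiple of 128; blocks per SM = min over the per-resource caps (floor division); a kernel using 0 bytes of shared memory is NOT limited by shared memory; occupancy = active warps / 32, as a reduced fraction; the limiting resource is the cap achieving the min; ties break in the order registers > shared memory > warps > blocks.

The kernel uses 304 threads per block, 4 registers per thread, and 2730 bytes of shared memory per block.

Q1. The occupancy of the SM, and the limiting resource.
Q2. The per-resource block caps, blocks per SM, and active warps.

Answer: occupancy 19/32, limited by warps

registers: 53 blocks
shared memory: 23 blocks
warps: 1 block
blocks: 32 blocks

Answer: 1 block, 19 active warps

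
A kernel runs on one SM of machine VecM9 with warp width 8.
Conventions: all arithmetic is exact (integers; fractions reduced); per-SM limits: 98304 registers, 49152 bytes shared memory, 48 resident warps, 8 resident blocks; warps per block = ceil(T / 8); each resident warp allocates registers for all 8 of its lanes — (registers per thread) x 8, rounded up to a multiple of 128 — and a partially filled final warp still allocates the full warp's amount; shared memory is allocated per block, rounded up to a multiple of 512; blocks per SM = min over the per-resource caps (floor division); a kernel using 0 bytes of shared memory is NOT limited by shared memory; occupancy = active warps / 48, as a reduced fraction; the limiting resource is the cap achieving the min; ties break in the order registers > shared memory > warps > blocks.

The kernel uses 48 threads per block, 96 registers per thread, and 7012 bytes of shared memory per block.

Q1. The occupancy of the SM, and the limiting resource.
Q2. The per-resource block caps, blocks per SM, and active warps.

Answer: occupancy 3/4, limited by shared memory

registers: 21 blocks
shared memory: 6 blocks
warps: 8 blocks
blocks: 8 blocks

Answer: 6 blocks, 36 active warps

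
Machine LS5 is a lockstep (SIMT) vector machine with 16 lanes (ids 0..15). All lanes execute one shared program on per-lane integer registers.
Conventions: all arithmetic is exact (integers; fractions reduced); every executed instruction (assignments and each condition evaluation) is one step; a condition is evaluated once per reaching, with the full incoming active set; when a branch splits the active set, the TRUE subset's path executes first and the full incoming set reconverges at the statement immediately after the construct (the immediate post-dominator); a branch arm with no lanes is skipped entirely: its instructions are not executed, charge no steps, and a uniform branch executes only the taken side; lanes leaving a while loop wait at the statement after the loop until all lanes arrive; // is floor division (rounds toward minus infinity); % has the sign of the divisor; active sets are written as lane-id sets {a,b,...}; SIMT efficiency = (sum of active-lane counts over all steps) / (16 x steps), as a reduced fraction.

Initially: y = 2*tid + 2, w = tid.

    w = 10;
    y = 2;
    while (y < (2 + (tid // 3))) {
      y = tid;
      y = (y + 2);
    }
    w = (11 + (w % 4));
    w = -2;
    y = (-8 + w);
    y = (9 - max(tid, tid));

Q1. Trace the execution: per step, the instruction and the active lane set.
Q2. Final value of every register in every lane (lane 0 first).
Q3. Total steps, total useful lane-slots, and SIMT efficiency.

step 0: w <- 10                      {0,1,2,3,4,5,6,7,8,9,10,11,12,13,14,15}
step 1: y <- 2                       {0,1,2,3,4,5,6,7,8,9,10,11,12,13,14,15}
step 2: eval (y < (2 + (tid // 3)))  {0,1,2,3,4,5,6,7,8,9,10,11,12,13,14,15}
step 3: y <- tid                     {3,4,5,6,7,8,9,10,11,12,13,14,15}
step 4: y <- (y + 2)                 {3,4,5,6,7,8,9,10,11,12,13,14,15}
step 5: eval (y < (2 + (tid // 3)))  {3,4,5,6,7,8,9,10,11,12,13,14,15}
step 6: w <- (11 + (w % 4))          {0,1,2,3,4,5,6,7,8,9,10,11,12,13,14,15}
step 7: w <- -2                      {0,1,2,3,4,5,6,7,8,9,10,11,12,13,14,15}
step 8: y <- (-8 + w)                {0,1,2,3,4,5,6,7,8,9,10,11,12,13,14,15}
step 9: y <- (9 - max(tid, tid))     {0,1,2,3,4,5,6,7,8,9,10,11,12,13,14,15}

Answer: 10 steps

y: 9,8,7,6,5,4,3,2,1,0,-1,-2,-3,-4,-5,-6
w: -2,-2,-2,-2,-2,-2,-2,-2,-2,-2,-2,-2,-2,-2,-2,-2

steps = 10; useful = 151; efficiency = 151/160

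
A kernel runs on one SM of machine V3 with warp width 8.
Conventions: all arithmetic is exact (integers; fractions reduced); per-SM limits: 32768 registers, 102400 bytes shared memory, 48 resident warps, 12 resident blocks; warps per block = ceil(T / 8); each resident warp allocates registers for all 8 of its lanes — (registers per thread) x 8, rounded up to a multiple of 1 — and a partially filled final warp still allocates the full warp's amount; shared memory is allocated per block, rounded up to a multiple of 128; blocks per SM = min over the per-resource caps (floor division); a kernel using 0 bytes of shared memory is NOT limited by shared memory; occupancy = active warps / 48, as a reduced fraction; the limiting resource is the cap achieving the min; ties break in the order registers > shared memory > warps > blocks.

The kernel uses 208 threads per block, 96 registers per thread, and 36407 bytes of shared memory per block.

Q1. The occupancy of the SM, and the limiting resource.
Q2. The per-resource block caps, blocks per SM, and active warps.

Answer: occupancy 13/24, limited by registers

registers: 1 block
shared memory: 2 blocks
warps: 1 block
blocks: 12 blocks

Answer: 1 block, 26 active warps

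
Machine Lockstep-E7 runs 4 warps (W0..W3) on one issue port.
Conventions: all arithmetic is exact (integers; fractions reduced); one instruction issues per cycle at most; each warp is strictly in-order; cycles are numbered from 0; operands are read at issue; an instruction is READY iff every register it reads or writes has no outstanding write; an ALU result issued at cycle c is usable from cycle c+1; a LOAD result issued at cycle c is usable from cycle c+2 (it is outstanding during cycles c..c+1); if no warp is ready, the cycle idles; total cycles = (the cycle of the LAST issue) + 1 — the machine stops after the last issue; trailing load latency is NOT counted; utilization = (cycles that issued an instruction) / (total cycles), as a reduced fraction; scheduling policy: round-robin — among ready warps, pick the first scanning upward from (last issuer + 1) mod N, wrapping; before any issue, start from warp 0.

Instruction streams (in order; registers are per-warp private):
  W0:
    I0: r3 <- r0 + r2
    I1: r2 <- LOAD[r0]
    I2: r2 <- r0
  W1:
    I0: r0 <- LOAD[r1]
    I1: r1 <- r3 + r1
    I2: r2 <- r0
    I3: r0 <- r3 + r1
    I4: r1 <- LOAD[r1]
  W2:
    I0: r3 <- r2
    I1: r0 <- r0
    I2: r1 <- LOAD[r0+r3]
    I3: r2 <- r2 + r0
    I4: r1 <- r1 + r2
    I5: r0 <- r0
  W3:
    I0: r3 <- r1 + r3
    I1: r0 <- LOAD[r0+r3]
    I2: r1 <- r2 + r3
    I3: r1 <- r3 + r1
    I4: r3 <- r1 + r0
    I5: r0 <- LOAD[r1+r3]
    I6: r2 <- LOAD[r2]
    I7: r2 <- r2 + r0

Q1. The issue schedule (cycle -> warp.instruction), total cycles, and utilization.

cycle 0: W0.I0
cycle 1: W1.I0
cycle 2: W2.I0
cycle 3: W3.I0
cycle 4: W0.I1
cycle 5: W1.I1
cycle 6: W2.I1
cycle 7: W3.I1
cycle 8: W0.I2
cycle 9: W1.I2
cycle 10: W2.I2
cycle 11: W3.I2
cycle 12: W1.I3
cycle 13: W2.I3
cycle 14: W3.I3
cycle 15: W1.I4
cycle 16: W2.I4
cycle 17: W3.I4
cycle 18: W2.I5
cycle 19: W3.I5
cycle 20: W3.I6
cycle 21: idle
cycle 22: W3.I7

Answer: 23 cycles, utilization 22/23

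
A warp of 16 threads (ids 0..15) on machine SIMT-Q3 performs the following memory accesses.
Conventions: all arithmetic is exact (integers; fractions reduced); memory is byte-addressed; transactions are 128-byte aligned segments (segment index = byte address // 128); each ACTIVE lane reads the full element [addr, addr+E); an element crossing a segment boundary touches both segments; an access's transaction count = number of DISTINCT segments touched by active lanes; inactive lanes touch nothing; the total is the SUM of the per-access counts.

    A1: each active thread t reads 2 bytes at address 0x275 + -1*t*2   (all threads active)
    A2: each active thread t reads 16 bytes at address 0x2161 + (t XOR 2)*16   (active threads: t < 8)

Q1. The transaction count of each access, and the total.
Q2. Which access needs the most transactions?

A1: 1 transaction
A2: 2 transactions

Answer: 1,2; total 3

Answer: A2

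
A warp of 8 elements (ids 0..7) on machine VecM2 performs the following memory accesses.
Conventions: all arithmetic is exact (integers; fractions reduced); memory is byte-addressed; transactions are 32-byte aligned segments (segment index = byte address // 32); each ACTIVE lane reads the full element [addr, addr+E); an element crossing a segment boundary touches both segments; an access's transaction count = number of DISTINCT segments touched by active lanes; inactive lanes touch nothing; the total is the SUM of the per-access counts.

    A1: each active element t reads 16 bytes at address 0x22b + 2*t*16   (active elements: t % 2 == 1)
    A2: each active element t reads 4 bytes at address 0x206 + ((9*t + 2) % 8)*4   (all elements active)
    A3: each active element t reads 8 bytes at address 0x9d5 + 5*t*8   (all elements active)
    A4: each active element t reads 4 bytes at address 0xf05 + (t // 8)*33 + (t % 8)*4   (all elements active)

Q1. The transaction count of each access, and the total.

A1: 4 transactions
A2: 2 transactions
A3: 10 transactions
A4: 2 transactions

Answer: 4,2,10,2; total 18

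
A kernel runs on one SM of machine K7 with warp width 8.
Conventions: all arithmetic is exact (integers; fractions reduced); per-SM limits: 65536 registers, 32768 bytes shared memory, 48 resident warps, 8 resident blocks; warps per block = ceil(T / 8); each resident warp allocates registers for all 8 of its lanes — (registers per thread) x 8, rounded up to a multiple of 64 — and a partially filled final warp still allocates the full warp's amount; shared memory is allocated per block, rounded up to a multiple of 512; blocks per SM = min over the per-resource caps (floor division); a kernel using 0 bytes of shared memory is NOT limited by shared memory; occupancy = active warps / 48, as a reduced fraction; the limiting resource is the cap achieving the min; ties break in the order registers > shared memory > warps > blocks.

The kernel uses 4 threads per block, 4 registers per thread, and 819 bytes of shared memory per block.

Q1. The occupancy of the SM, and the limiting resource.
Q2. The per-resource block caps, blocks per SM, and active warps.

Answer: occupancy 1/6, limited by blocks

registers: 1024 blocks
shared memory: 32 blocks
warps: 48 blocks
blocks: 8 blocks

Answer: 8 blocks, 8 active warps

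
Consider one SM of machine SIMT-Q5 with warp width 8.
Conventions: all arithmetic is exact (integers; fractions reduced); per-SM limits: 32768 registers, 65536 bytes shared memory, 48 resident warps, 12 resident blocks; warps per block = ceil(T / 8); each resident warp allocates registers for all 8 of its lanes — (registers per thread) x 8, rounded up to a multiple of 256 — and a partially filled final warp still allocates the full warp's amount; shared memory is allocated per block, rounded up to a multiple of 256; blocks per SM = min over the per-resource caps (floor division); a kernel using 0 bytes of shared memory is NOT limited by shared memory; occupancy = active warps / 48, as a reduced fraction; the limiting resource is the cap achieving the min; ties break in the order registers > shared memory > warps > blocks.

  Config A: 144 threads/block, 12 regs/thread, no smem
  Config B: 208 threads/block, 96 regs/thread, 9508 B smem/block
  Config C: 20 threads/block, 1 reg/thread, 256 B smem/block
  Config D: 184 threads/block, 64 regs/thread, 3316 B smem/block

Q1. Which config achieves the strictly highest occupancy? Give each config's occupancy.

occupancies: A 3/4, B 13/24, C 3/4, D 23/24

Answer: D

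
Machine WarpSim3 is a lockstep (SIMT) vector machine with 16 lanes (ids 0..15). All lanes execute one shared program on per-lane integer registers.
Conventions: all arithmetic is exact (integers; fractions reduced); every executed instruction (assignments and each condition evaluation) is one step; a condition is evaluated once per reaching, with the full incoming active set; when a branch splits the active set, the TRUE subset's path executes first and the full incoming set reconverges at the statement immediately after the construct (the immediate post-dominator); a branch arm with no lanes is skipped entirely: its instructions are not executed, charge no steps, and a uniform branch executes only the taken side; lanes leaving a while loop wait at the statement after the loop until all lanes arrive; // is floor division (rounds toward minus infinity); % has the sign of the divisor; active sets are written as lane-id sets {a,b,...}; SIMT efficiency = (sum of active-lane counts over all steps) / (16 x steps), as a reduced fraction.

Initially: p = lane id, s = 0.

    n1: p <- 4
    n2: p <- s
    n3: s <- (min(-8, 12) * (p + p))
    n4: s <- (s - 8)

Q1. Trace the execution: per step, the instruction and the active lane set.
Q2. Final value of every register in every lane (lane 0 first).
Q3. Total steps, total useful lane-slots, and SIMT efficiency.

step 0: p <- 4                       {0,1,2,3,4,5,6,7,8,9,10,11,12,13,14,15}
step 1: p <- s                       {0,1,2,3,4,5,6,7,8,9,10,11,12,13,14,15}
step 2: s <- (min(-8, 12) * (p + p)) {0,1,2,3,4,5,6,7,8,9,10,11,12,13,14,15}
step 3: s <- (s - 8)                 {0,1,2,3,4,5,6,7,8,9,10,11,12,13,14,15}

Answer: 4 steps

p: 0,0,0,0,0,0,0,0,0,0,0,0,0,0,0,0
s: -8,-8,-8,-8,-8,-8,-8,-8,-8,-8,-8,-8,-8,-8,-8,-8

steps = 4; useful = 64; efficiency = 64/64 = 1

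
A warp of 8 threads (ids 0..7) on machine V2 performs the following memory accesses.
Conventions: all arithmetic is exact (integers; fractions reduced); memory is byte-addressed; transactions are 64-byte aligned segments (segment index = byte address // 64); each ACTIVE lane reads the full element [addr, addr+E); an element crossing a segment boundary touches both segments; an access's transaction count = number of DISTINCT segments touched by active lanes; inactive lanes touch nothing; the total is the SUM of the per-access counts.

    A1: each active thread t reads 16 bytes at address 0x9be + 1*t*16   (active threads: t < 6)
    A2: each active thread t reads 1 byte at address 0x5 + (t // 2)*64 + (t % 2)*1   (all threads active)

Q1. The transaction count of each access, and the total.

A1: 3 transactions
A2: 4 transactions

Answer: 3,4; total 7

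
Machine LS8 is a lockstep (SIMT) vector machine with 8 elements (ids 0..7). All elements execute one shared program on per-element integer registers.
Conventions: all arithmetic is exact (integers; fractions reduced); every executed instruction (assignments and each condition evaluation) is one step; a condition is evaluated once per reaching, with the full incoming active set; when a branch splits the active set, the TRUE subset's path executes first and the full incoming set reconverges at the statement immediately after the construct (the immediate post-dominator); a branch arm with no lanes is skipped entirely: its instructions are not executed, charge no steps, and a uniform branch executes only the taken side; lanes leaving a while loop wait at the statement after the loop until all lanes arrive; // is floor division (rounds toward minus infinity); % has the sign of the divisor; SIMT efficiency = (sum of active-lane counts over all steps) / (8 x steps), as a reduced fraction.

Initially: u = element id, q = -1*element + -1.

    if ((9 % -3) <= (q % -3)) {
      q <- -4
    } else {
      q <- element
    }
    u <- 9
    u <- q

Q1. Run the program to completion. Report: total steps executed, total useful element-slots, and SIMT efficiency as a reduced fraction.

Answer: 5 steps, 32 useful, 4/5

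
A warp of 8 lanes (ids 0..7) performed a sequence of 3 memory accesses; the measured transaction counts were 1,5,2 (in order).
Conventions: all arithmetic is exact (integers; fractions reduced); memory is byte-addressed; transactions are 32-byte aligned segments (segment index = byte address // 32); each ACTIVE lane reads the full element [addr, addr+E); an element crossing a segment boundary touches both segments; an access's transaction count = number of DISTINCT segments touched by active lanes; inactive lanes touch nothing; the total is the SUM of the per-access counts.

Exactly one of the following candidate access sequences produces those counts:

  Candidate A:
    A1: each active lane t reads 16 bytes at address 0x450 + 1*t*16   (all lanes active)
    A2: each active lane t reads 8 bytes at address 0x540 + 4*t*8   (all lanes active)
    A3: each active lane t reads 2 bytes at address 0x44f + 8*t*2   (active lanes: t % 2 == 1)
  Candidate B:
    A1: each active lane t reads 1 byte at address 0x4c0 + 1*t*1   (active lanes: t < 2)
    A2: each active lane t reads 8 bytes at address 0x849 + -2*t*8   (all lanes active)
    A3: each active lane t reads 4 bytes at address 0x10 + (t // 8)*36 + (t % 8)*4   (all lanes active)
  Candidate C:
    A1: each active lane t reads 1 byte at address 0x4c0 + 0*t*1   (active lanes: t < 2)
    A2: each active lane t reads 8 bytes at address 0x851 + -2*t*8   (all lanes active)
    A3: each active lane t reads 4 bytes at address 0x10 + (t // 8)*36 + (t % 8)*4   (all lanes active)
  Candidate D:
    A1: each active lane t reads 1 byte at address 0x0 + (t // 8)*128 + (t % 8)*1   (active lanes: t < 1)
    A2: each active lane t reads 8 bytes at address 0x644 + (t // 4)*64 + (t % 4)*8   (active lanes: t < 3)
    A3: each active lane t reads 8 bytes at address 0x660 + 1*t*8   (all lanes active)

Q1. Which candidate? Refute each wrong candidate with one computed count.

A: A1 gives 5 transactions, not 1
C: A2 gives 4 transactions, not 5
D: A2 gives 1 transaction, not 5
B: all counts match (1,5,2)

Answer: B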